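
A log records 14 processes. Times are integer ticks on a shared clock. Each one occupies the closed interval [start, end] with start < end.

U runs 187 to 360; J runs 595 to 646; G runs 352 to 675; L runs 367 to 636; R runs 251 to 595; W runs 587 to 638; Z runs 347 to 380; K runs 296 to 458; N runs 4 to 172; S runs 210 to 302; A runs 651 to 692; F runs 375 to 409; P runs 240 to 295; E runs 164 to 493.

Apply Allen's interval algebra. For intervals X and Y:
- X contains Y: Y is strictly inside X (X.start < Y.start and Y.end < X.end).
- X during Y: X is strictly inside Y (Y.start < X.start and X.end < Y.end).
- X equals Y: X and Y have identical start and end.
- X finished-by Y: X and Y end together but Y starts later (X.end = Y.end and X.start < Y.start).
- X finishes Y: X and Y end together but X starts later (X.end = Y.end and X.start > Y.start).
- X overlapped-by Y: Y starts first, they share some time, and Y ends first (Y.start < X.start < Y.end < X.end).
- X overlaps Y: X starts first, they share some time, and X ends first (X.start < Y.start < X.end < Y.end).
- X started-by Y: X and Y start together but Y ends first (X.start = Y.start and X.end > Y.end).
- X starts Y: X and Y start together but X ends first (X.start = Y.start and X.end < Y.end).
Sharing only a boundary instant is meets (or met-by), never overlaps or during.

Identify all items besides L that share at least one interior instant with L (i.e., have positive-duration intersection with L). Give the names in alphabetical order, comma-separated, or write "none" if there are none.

Target L = [367, 636].
A [651, 692] → after → no.
E [164, 493] → overlaps → yes.
F [375, 409] → during → yes.
G [352, 675] → contains → yes.
J [595, 646] → overlapped-by → yes.
K [296, 458] → overlaps → yes.
N [4, 172] → before → no.
P [240, 295] → before → no.
R [251, 595] → overlaps → yes.
S [210, 302] → before → no.
U [187, 360] → before → no.
W [587, 638] → overlapped-by → yes.
Z [347, 380] → overlaps → yes.
Result: E, F, G, J, K, R, W, Z.

E, F, G, J, K, R, W, Z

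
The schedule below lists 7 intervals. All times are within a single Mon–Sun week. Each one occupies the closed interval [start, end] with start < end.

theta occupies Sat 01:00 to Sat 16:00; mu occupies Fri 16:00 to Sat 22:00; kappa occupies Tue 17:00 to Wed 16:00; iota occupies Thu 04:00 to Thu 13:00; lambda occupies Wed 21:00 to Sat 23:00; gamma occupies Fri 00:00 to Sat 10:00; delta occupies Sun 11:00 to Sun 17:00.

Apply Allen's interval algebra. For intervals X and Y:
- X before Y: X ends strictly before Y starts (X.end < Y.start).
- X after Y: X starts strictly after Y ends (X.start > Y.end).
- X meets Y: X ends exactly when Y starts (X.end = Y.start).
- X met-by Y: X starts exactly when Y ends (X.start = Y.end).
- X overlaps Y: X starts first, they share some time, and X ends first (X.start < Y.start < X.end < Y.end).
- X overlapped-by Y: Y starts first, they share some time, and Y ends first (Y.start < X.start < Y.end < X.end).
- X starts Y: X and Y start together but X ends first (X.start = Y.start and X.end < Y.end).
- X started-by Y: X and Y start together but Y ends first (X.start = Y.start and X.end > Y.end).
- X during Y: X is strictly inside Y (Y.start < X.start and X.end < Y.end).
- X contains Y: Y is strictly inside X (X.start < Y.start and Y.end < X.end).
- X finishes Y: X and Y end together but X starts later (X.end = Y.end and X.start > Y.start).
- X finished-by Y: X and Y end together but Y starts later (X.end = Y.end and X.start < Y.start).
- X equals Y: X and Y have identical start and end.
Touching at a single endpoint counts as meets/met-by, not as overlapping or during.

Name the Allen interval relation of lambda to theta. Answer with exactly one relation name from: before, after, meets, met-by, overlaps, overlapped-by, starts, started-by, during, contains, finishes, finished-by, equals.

contains

lambda = [Wed 21:00, Sat 23:00]; theta = [Sat 01:00, Sat 16:00].
Compare endpoints: lambda.start < theta.start, lambda.start < theta.end, lambda.end > theta.start, lambda.end > theta.end.
That pattern is 'contains'.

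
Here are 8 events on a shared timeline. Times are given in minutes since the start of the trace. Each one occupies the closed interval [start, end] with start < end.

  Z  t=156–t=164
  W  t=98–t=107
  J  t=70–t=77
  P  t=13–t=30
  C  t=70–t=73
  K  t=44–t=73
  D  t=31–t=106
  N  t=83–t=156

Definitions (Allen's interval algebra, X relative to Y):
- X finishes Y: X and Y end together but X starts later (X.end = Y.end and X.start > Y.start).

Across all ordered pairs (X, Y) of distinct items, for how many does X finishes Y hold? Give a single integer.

1

Checking all 56 ordered pairs for relation 'finishes'; matching pairs in alphabetical order:
(C, K): C finishes K ✓
Count: 1.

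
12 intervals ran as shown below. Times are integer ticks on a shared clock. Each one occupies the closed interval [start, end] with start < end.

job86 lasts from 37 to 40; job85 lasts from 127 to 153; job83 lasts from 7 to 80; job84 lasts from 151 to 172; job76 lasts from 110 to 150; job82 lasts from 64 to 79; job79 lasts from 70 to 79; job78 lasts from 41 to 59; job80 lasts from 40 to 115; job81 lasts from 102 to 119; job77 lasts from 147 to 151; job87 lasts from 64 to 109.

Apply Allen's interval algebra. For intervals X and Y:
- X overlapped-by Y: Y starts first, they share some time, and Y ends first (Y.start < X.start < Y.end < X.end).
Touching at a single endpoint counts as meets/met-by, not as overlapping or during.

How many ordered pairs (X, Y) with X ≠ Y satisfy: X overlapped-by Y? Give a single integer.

Checking all 132 ordered pairs for relation 'overlapped-by'; matching pairs in alphabetical order:
(job76, job80): job76 overlapped-by job80 ✓
(job76, job81): job76 overlapped-by job81 ✓
(job77, job76): job77 overlapped-by job76 ✓
(job80, job83): job80 overlapped-by job83 ✓
(job81, job80): job81 overlapped-by job80 ✓
(job81, job87): job81 overlapped-by job87 ✓
(job84, job85): job84 overlapped-by job85 ✓
(job85, job76): job85 overlapped-by job76 ✓
(job87, job83): job87 overlapped-by job83 ✓
Count: 9.

9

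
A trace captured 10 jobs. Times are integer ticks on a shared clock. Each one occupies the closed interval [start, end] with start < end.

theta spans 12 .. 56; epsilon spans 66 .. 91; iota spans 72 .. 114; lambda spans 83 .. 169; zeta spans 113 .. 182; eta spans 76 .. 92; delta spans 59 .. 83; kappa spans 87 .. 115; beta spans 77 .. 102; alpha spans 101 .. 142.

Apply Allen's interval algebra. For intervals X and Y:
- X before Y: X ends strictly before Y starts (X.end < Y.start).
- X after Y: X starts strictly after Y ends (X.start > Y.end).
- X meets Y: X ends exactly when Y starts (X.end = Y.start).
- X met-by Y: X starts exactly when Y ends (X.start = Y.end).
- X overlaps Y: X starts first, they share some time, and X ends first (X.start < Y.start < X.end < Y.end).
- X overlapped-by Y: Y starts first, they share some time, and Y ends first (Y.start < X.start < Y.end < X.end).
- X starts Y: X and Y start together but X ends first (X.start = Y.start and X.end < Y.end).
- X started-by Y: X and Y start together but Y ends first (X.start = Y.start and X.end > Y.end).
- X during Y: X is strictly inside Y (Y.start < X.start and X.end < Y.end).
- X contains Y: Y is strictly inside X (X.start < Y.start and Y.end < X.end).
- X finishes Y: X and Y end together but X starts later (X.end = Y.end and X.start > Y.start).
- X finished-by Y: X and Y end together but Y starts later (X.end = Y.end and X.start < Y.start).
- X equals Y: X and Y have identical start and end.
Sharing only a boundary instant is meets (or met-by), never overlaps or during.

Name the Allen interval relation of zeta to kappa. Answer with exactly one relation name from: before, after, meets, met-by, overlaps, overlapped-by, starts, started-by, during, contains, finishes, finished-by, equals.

overlapped-by

zeta = [113, 182]; kappa = [87, 115].
Compare endpoints: zeta.start > kappa.start, zeta.start < kappa.end, zeta.end > kappa.start, zeta.end > kappa.end.
That pattern is 'overlapped-by'.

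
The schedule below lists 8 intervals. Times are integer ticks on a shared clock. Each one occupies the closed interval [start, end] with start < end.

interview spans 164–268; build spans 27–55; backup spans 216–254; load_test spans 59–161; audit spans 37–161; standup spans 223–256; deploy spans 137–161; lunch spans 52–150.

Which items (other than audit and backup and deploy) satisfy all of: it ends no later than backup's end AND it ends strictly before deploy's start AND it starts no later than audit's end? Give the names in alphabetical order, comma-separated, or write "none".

Conditions: its end is no later than backup's end (X.end <= 254) AND its end is strictly before deploy's start (X.end < 137) AND its start is no later than audit's end (X.start <= 161).
build: end 55 <= 254? ✓; end 55 < 137? ✓; start 27 <= 161? ✓ → yes.
interview: end 268 <= 254? ✗; end 268 < 137? ✗; start 164 <= 161? ✗ → no.
load_test: end 161 <= 254? ✓; end 161 < 137? ✗; start 59 <= 161? ✓ → no.
lunch: end 150 <= 254? ✓; end 150 < 137? ✗; start 52 <= 161? ✓ → no.
standup: end 256 <= 254? ✗; end 256 < 137? ✗; start 223 <= 161? ✗ → no.
Result: build.

build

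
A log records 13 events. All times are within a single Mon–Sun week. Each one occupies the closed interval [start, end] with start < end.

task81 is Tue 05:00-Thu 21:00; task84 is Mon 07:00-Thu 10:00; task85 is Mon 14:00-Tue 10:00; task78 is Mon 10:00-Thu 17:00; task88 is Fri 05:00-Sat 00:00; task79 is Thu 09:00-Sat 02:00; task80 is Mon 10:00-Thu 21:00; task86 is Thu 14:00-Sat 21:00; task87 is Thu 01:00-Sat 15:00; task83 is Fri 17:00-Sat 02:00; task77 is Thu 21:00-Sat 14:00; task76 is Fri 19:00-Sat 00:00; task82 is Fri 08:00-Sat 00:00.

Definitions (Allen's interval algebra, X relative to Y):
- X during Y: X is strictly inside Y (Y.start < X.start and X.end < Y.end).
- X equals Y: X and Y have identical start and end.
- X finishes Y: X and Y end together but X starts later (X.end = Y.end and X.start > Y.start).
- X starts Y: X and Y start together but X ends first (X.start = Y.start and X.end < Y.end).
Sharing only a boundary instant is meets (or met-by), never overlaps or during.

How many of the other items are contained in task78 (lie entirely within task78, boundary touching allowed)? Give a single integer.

Target task78 = [Mon 10:00, Thu 17:00].
task76 [Fri 19:00, Sat 00:00] → after → no.
task77 [Thu 21:00, Sat 14:00] → after → no.
task79 [Thu 09:00, Sat 02:00] → overlapped-by → no.
task80 [Mon 10:00, Thu 21:00] → started-by → no.
task81 [Tue 05:00, Thu 21:00] → overlapped-by → no.
task82 [Fri 08:00, Sat 00:00] → after → no.
task83 [Fri 17:00, Sat 02:00] → after → no.
task84 [Mon 07:00, Thu 10:00] → overlaps → no.
task85 [Mon 14:00, Tue 10:00] → during → counts.
task86 [Thu 14:00, Sat 21:00] → overlapped-by → no.
task87 [Thu 01:00, Sat 15:00] → overlapped-by → no.
task88 [Fri 05:00, Sat 00:00] → after → no.
Total: 1.

1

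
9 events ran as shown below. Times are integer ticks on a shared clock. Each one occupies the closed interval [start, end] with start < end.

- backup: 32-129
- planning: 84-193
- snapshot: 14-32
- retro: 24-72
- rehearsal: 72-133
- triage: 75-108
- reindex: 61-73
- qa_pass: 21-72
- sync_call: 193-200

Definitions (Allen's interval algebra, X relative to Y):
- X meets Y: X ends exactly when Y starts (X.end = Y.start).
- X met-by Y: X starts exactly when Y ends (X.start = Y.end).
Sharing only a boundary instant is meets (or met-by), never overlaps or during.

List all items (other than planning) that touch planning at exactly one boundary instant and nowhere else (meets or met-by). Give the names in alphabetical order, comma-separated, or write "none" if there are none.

sync_call

Target planning = [84, 193].
backup [32, 129] → overlaps → no.
qa_pass [21, 72] → before → no.
rehearsal [72, 133] → overlaps → no.
reindex [61, 73] → before → no.
retro [24, 72] → before → no.
snapshot [14, 32] → before → no.
sync_call [193, 200] → met-by → yes.
triage [75, 108] → overlaps → no.
Result: sync_call.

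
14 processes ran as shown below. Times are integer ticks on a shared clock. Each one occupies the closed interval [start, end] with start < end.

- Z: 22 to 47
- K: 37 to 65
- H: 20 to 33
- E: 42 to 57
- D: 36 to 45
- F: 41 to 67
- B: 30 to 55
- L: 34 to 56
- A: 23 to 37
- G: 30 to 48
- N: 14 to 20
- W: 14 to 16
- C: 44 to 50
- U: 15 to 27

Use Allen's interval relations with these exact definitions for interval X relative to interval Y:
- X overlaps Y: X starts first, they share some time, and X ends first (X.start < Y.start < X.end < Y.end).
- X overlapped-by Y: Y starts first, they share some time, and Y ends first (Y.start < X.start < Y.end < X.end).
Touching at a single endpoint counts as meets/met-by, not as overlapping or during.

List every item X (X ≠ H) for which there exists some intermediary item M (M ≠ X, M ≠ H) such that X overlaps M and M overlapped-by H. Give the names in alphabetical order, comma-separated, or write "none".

A, U, Z

Target H = [20, 33].
Intermediaries M with M overlapped-by H: A, B, G, Z.
Via A — items with X overlaps A: U.
Via B — items with X overlaps B: A, Z.
Via G — items with X overlaps G: A, Z.
Via Z — items with X overlaps Z: U.
Union: A, U, Z.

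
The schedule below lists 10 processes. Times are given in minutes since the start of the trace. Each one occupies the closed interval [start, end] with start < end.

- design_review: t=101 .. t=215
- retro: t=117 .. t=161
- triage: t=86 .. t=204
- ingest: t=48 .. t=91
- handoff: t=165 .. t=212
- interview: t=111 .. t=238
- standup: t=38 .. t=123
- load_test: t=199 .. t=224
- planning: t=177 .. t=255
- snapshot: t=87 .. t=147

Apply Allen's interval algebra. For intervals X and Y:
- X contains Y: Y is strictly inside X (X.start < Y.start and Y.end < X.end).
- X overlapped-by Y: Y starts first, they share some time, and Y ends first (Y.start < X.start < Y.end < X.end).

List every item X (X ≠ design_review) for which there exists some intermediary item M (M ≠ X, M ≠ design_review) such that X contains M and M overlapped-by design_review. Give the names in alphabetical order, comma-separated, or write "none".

interview, planning

Target design_review = [t=101, t=215].
Intermediaries M with M overlapped-by design_review: interview, load_test, planning.
Via interview — items with X contains interview: none.
Via load_test — items with X contains load_test: interview, planning.
Via planning — items with X contains planning: none.
Union: interview, planning.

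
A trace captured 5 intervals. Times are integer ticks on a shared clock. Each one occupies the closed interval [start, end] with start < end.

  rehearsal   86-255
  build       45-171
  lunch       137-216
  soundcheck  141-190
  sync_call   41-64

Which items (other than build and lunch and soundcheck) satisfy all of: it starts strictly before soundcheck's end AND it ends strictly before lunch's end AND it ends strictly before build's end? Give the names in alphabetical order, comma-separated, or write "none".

sync_call

Conditions: its start is strictly before soundcheck's end (X.start < 190) AND its end is strictly before lunch's end (X.end < 216) AND its end is strictly before build's end (X.end < 171).
rehearsal: start 86 < 190? ✓; end 255 < 216? ✗; end 255 < 171? ✗ → no.
sync_call: start 41 < 190? ✓; end 64 < 216? ✓; end 64 < 171? ✓ → yes.
Result: sync_call.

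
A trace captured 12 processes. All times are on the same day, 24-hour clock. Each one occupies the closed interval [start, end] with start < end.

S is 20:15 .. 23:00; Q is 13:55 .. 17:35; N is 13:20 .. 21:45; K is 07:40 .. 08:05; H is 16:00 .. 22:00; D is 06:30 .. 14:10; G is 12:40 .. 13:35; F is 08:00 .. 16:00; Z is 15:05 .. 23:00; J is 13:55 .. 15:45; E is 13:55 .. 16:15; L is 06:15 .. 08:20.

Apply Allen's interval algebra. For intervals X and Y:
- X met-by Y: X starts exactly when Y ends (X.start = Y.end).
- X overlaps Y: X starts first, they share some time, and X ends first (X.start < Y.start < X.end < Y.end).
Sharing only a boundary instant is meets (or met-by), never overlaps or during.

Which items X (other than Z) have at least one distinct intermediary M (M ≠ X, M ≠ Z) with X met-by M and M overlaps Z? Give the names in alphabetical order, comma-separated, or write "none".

H

Target Z = [15:05, 23:00].
Intermediaries M with M overlaps Z: E, F, J, N, Q.
Via E — items with X met-by E: none.
Via F — items with X met-by F: H.
Via J — items with X met-by J: none.
Via N — items with X met-by N: none.
Via Q — items with X met-by Q: none.
Union: H.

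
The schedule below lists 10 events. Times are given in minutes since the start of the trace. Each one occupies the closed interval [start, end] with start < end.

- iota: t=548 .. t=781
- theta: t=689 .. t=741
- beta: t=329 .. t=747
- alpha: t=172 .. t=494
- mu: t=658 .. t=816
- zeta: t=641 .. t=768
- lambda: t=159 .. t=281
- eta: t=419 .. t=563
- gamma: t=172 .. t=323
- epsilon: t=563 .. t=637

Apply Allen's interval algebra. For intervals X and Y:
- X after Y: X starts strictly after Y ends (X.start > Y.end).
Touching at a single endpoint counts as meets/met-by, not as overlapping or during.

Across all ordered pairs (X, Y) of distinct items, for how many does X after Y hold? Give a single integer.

Checking all 90 ordered pairs for relation 'after'; matching pairs in alphabetical order:
(beta, gamma): beta after gamma ✓
(beta, lambda): beta after lambda ✓
(epsilon, alpha): epsilon after alpha ✓
(epsilon, gamma): epsilon after gamma ✓
(epsilon, lambda): epsilon after lambda ✓
(eta, gamma): eta after gamma ✓
(eta, lambda): eta after lambda ✓
(iota, alpha): iota after alpha ✓
(iota, gamma): iota after gamma ✓
(iota, lambda): iota after lambda ✓
(mu, alpha): mu after alpha ✓
(mu, epsilon): mu after epsilon ✓
(mu, eta): mu after eta ✓
(mu, gamma): mu after gamma ✓
(mu, lambda): mu after lambda ✓
(theta, alpha): theta after alpha ✓
(theta, epsilon): theta after epsilon ✓
(theta, eta): theta after eta ✓
(theta, gamma): theta after gamma ✓
(theta, lambda): theta after lambda ✓
(zeta, alpha): zeta after alpha ✓
(zeta, epsilon): zeta after epsilon ✓
(zeta, eta): zeta after eta ✓
(zeta, gamma): zeta after gamma ✓
... plus 1 further pairs not listed.
Count: 25.

25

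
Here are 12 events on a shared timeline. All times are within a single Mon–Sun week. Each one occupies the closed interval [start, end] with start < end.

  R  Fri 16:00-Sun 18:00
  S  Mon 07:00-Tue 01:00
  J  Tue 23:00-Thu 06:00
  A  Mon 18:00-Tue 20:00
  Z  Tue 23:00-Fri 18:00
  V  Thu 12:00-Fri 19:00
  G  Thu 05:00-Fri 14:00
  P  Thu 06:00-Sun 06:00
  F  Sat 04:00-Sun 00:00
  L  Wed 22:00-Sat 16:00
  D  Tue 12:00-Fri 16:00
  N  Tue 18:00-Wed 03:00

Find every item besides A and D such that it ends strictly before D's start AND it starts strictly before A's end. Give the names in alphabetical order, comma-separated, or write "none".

Conditions: its end is strictly before D's start (X.end < Tue 12:00) AND its start is strictly before A's end (X.start < Tue 20:00).
F: end Sun 00:00 < Tue 12:00? ✗; start Sat 04:00 < Tue 20:00? ✗ → no.
G: end Fri 14:00 < Tue 12:00? ✗; start Thu 05:00 < Tue 20:00? ✗ → no.
J: end Thu 06:00 < Tue 12:00? ✗; start Tue 23:00 < Tue 20:00? ✗ → no.
L: end Sat 16:00 < Tue 12:00? ✗; start Wed 22:00 < Tue 20:00? ✗ → no.
N: end Wed 03:00 < Tue 12:00? ✗; start Tue 18:00 < Tue 20:00? ✓ → no.
P: end Sun 06:00 < Tue 12:00? ✗; start Thu 06:00 < Tue 20:00? ✗ → no.
R: end Sun 18:00 < Tue 12:00? ✗; start Fri 16:00 < Tue 20:00? ✗ → no.
S: end Tue 01:00 < Tue 12:00? ✓; start Mon 07:00 < Tue 20:00? ✓ → yes.
V: end Fri 19:00 < Tue 12:00? ✗; start Thu 12:00 < Tue 20:00? ✗ → no.
Z: end Fri 18:00 < Tue 12:00? ✗; start Tue 23:00 < Tue 20:00? ✗ → no.
Result: S.

S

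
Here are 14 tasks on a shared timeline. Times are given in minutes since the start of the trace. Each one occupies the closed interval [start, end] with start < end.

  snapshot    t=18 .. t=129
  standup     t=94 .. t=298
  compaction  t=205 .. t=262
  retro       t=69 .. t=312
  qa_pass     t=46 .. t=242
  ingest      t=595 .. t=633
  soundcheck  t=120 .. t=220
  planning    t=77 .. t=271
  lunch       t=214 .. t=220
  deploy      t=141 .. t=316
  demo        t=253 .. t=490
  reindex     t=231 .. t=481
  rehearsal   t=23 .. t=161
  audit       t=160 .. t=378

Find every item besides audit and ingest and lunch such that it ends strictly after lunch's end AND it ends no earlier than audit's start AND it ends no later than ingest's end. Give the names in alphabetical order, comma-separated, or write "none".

Conditions: its end is strictly after lunch's end (X.end > t=220) AND its end is no earlier than audit's start (X.end >= t=160) AND its end is no later than ingest's end (X.end <= t=633).
compaction: end t=262 > t=220? ✓; end t=262 >= t=160? ✓; end t=262 <= t=633? ✓ → yes.
demo: end t=490 > t=220? ✓; end t=490 >= t=160? ✓; end t=490 <= t=633? ✓ → yes.
deploy: end t=316 > t=220? ✓; end t=316 >= t=160? ✓; end t=316 <= t=633? ✓ → yes.
planning: end t=271 > t=220? ✓; end t=271 >= t=160? ✓; end t=271 <= t=633? ✓ → yes.
qa_pass: end t=242 > t=220? ✓; end t=242 >= t=160? ✓; end t=242 <= t=633? ✓ → yes.
rehearsal: end t=161 > t=220? ✗; end t=161 >= t=160? ✓; end t=161 <= t=633? ✓ → no.
reindex: end t=481 > t=220? ✓; end t=481 >= t=160? ✓; end t=481 <= t=633? ✓ → yes.
retro: end t=312 > t=220? ✓; end t=312 >= t=160? ✓; end t=312 <= t=633? ✓ → yes.
snapshot: end t=129 > t=220? ✗; end t=129 >= t=160? ✗; end t=129 <= t=633? ✓ → no.
soundcheck: end t=220 > t=220? ✗; end t=220 >= t=160? ✓; end t=220 <= t=633? ✓ → no.
standup: end t=298 > t=220? ✓; end t=298 >= t=160? ✓; end t=298 <= t=633? ✓ → yes.
Result: compaction, demo, deploy, planning, qa_pass, reindex, retro, standup.

compaction, demo, deploy, planning, qa_pass, reindex, retro, standup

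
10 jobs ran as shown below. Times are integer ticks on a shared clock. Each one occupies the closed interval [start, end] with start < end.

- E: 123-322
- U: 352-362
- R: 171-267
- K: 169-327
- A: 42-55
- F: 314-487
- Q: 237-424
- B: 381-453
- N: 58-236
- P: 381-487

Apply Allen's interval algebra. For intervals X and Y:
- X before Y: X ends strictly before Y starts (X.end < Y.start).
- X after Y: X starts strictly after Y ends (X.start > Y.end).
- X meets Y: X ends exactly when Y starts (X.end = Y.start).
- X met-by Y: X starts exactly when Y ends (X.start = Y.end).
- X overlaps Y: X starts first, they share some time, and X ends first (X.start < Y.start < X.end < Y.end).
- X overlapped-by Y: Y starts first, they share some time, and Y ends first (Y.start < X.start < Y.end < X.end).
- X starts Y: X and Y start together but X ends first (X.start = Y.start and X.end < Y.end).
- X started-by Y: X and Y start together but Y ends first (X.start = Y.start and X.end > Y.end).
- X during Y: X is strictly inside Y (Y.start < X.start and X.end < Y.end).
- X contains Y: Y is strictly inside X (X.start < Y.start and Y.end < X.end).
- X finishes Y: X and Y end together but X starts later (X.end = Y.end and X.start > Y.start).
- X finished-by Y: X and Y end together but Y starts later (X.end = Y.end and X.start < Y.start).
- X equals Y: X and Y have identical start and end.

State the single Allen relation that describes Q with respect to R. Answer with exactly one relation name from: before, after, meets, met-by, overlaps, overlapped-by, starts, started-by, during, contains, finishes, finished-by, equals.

Q = [237, 424]; R = [171, 267].
Compare endpoints: Q.start > R.start, Q.start < R.end, Q.end > R.start, Q.end > R.end.
That pattern is 'overlapped-by'.

overlapped-by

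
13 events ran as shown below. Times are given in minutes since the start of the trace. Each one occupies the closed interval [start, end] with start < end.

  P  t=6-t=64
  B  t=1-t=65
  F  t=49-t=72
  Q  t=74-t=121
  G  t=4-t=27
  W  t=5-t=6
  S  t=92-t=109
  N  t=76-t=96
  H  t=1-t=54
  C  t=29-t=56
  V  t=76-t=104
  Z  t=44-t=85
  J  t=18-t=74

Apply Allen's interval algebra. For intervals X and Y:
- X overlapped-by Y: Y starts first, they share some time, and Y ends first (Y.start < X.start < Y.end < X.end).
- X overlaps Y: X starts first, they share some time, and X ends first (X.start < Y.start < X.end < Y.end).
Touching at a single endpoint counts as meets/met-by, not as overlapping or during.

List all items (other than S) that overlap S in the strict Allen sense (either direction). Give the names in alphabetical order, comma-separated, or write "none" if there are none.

Target S = [t=92, t=109].
B [t=1, t=65] → before → no.
C [t=29, t=56] → before → no.
F [t=49, t=72] → before → no.
G [t=4, t=27] → before → no.
H [t=1, t=54] → before → no.
J [t=18, t=74] → before → no.
N [t=76, t=96] → overlaps → yes.
P [t=6, t=64] → before → no.
Q [t=74, t=121] → contains → no.
V [t=76, t=104] → overlaps → yes.
W [t=5, t=6] → before → no.
Z [t=44, t=85] → before → no.
Result: N, V.

N, V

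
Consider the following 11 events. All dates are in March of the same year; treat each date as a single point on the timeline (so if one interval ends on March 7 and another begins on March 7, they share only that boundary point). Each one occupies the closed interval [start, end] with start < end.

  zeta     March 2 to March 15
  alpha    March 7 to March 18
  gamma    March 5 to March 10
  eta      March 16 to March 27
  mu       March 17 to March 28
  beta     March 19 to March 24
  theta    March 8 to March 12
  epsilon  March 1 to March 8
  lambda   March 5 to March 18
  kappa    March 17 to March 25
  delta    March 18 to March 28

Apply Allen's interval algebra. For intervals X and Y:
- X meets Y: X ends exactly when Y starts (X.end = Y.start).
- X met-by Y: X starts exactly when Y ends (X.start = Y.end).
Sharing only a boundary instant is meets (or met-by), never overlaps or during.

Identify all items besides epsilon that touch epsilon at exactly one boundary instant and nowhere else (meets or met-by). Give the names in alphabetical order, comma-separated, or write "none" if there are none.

theta

Target epsilon = [March 1, March 8].
alpha [March 7, March 18] → overlapped-by → no.
beta [March 19, March 24] → after → no.
delta [March 18, March 28] → after → no.
eta [March 16, March 27] → after → no.
gamma [March 5, March 10] → overlapped-by → no.
kappa [March 17, March 25] → after → no.
lambda [March 5, March 18] → overlapped-by → no.
mu [March 17, March 28] → after → no.
theta [March 8, March 12] → met-by → yes.
zeta [March 2, March 15] → overlapped-by → no.
Result: theta.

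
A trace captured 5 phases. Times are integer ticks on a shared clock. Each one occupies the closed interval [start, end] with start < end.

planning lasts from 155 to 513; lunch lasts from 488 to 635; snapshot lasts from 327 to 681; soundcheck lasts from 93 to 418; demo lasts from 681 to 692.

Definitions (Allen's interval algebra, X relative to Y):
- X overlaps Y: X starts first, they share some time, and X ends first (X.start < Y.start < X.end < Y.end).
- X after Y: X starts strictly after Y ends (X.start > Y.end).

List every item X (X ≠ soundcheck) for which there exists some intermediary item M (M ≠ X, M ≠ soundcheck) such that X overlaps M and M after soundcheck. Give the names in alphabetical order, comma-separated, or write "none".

Target soundcheck = [93, 418].
Intermediaries M with M after soundcheck: demo, lunch.
Via demo — items with X overlaps demo: none.
Via lunch — items with X overlaps lunch: planning.
Union: planning.

planning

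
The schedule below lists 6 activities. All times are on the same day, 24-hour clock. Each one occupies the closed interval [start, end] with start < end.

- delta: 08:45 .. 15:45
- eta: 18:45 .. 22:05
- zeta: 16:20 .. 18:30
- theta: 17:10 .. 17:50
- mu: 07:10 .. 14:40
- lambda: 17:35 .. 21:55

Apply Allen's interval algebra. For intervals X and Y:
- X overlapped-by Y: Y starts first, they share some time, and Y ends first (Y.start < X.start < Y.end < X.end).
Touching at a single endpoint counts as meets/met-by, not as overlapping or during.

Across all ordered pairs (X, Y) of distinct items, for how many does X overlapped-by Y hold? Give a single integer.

4

Checking all 30 ordered pairs for relation 'overlapped-by'; matching pairs in alphabetical order:
(delta, mu): delta overlapped-by mu ✓
(eta, lambda): eta overlapped-by lambda ✓
(lambda, theta): lambda overlapped-by theta ✓
(lambda, zeta): lambda overlapped-by zeta ✓
Count: 4.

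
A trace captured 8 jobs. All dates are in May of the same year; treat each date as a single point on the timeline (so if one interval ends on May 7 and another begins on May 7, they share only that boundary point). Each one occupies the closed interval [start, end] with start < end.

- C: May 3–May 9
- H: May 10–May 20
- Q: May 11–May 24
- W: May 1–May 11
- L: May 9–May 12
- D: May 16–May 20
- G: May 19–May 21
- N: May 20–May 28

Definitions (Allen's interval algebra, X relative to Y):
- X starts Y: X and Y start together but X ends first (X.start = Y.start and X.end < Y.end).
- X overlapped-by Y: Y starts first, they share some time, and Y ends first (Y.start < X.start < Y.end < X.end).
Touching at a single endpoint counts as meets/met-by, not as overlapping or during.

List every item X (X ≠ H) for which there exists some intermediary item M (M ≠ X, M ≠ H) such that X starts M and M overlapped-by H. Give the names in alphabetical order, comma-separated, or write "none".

none

Target H = [May 10, May 20].
Intermediaries M with M overlapped-by H: G, Q.
Via G — items with X starts G: none.
Via Q — items with X starts Q: none.
Union: none.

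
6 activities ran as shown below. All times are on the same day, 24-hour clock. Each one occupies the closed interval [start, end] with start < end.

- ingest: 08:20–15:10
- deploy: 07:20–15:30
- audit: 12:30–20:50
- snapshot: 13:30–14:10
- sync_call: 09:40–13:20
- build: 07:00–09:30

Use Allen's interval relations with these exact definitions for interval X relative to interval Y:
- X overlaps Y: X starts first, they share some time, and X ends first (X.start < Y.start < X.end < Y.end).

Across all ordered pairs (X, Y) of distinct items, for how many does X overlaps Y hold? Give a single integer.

Checking all 30 ordered pairs for relation 'overlaps'; matching pairs in alphabetical order:
(build, deploy): build overlaps deploy ✓
(build, ingest): build overlaps ingest ✓
(deploy, audit): deploy overlaps audit ✓
(ingest, audit): ingest overlaps audit ✓
(sync_call, audit): sync_call overlaps audit ✓
Count: 5.

5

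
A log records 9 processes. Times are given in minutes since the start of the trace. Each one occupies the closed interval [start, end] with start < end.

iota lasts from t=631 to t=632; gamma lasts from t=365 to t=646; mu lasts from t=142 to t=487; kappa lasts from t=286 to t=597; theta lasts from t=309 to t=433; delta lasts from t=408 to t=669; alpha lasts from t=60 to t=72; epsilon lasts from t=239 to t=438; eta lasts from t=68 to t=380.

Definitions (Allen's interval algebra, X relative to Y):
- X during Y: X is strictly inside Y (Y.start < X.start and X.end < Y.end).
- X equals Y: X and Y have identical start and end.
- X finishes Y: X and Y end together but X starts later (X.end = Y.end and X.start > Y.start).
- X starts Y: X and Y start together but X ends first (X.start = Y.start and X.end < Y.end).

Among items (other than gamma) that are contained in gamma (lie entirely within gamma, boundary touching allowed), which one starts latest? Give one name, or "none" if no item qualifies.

Target gamma = [t=365, t=646].
alpha [t=60, t=72] → before → excluded.
delta [t=408, t=669] → overlapped-by → excluded.
epsilon [t=239, t=438] → overlaps → excluded.
eta [t=68, t=380] → overlaps → excluded.
iota [t=631, t=632] → during → candidate.
kappa [t=286, t=597] → overlaps → excluded.
mu [t=142, t=487] → overlaps → excluded.
theta [t=309, t=433] → overlaps → excluded.
Among candidates, latest start is t=631 → iota.

iota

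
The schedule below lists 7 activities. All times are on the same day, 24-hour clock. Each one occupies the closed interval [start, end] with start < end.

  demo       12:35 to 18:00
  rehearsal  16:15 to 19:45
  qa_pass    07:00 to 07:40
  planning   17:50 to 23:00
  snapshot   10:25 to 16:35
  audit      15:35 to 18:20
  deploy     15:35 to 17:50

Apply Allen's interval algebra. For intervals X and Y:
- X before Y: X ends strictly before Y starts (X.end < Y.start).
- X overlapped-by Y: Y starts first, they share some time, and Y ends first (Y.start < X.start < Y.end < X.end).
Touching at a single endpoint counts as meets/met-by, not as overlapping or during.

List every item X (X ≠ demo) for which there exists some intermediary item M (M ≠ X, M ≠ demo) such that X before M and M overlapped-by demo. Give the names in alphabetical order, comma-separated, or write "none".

Target demo = [12:35, 18:00].
Intermediaries M with M overlapped-by demo: audit, planning, rehearsal.
Via audit — items with X before audit: qa_pass.
Via planning — items with X before planning: qa_pass, snapshot.
Via rehearsal — items with X before rehearsal: qa_pass.
Union: qa_pass, snapshot.

qa_pass, snapshot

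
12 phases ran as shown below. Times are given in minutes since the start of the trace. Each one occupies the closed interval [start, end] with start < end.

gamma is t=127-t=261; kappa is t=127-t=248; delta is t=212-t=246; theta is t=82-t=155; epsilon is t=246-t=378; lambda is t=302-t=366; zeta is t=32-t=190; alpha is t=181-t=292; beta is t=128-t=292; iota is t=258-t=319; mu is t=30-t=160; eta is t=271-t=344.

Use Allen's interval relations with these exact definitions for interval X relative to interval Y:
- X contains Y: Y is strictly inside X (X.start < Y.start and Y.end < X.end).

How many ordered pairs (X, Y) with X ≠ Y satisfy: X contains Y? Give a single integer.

9

Checking all 132 ordered pairs for relation 'contains'; matching pairs in alphabetical order:
(alpha, delta): alpha contains delta ✓
(beta, delta): beta contains delta ✓
(epsilon, eta): epsilon contains eta ✓
(epsilon, iota): epsilon contains iota ✓
(epsilon, lambda): epsilon contains lambda ✓
(gamma, delta): gamma contains delta ✓
(kappa, delta): kappa contains delta ✓
(mu, theta): mu contains theta ✓
(zeta, theta): zeta contains theta ✓
Count: 9.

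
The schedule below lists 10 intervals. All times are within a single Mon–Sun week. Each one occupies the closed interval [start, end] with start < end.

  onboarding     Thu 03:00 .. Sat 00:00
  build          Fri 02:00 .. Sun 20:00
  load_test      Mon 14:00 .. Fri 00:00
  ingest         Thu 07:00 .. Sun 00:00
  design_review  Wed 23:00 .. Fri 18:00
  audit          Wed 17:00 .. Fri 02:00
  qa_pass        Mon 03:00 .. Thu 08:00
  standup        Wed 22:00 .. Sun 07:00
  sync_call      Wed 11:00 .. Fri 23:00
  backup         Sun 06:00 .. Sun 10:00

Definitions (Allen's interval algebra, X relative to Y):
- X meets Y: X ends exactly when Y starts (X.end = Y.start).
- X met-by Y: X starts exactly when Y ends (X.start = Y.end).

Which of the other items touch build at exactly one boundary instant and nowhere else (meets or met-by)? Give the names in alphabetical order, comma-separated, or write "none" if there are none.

audit

Target build = [Fri 02:00, Sun 20:00].
audit [Wed 17:00, Fri 02:00] → meets → yes.
backup [Sun 06:00, Sun 10:00] → during → no.
design_review [Wed 23:00, Fri 18:00] → overlaps → no.
ingest [Thu 07:00, Sun 00:00] → overlaps → no.
load_test [Mon 14:00, Fri 00:00] → before → no.
onboarding [Thu 03:00, Sat 00:00] → overlaps → no.
qa_pass [Mon 03:00, Thu 08:00] → before → no.
standup [Wed 22:00, Sun 07:00] → overlaps → no.
sync_call [Wed 11:00, Fri 23:00] → overlaps → no.
Result: audit.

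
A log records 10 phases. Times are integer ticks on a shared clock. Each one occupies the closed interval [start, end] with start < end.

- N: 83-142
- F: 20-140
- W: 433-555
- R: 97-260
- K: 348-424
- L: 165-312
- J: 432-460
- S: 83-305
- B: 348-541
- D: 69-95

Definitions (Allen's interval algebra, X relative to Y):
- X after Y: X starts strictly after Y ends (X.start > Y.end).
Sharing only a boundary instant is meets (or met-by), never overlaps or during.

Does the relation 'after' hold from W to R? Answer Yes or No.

W = [433, 555], R = [97, 260].
Actual relation of W to R: after.
Asked whether 'after' holds → Yes.

Yes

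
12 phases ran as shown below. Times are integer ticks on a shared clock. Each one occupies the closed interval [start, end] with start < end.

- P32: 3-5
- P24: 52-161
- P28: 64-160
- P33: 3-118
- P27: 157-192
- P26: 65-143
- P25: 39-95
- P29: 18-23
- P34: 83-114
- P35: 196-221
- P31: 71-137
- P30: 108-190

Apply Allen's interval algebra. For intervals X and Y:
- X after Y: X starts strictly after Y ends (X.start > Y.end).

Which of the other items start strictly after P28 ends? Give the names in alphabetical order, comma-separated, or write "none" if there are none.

Target P28 = [64, 160].
P24 [52, 161] → contains → no.
P25 [39, 95] → overlaps → no.
P26 [65, 143] → during → no.
P27 [157, 192] → overlapped-by → no.
P29 [18, 23] → before → no.
P30 [108, 190] → overlapped-by → no.
P31 [71, 137] → during → no.
P32 [3, 5] → before → no.
P33 [3, 118] → overlaps → no.
P34 [83, 114] → during → no.
P35 [196, 221] → after → yes.
Result: P35.

P35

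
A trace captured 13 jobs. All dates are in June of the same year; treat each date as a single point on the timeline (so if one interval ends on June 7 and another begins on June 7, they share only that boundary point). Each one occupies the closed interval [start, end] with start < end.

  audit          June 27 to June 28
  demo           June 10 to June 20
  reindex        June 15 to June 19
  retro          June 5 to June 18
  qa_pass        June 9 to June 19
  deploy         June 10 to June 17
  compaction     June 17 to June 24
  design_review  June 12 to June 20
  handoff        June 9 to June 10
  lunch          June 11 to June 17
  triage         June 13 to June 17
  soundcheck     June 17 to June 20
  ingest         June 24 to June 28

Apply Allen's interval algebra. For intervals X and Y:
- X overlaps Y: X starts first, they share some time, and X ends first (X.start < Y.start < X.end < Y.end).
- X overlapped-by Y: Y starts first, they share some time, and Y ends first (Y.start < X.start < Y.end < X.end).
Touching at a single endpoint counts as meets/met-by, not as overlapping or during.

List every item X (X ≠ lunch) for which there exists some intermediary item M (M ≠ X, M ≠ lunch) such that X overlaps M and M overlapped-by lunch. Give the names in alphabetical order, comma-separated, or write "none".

deploy, qa_pass, retro, triage

Target lunch = [June 11, June 17].
Intermediaries M with M overlapped-by lunch: design_review, reindex.
Via design_review — items with X overlaps design_review: deploy, qa_pass, retro.
Via reindex — items with X overlaps reindex: deploy, retro, triage.
Union: deploy, qa_pass, retro, triage.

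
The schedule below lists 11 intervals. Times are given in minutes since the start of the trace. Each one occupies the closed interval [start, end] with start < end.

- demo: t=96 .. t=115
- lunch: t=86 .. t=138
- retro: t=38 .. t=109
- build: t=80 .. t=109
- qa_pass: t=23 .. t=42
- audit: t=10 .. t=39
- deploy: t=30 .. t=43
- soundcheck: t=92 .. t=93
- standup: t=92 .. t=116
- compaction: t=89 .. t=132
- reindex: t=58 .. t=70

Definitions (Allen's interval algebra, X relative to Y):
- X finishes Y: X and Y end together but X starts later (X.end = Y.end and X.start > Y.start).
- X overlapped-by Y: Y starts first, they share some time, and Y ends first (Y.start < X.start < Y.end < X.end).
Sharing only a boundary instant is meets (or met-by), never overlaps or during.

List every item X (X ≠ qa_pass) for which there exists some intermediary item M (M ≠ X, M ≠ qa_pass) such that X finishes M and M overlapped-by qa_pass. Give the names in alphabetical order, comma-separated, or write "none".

Target qa_pass = [t=23, t=42].
Intermediaries M with M overlapped-by qa_pass: deploy, retro.
Via deploy — items with X finishes deploy: none.
Via retro — items with X finishes retro: build.
Union: build.

build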